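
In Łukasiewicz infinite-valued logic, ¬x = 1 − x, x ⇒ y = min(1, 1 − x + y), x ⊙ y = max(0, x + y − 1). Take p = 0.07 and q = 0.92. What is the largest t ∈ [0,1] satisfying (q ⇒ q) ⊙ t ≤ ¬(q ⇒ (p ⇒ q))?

0.00

q ⇒ q = min(1, 1 − 0.92 + 0.92) = min(1, 1.00) = 1.00
So the left factor is q ⇒ q = 1.00.
p ⇒ q = min(1, 1 − 0.07 + 0.92) = min(1, 1.85) = 1.00
q ⇒ (p ⇒ q) = min(1, 1 − 0.92 + 1.00) = min(1, 1.08) = 1.00
¬(q ⇒ (p ⇒ q)) = 1 − 1.00 = 0.00
So the right-hand bound is ¬(q ⇒ (p ⇒ q)) = 0.00.
The residuum of the Łukasiewicz t-norm gives the supremum: min(1, 1 − 1.00 + 0.00).
1 − 1.00 + 0.00 = 0.00, so t = min(1, 0.00) = 0.00.
Check: 1.00 ⊙ 0.00 = max(0, 0.00) = 0.00 ≤ 0.00.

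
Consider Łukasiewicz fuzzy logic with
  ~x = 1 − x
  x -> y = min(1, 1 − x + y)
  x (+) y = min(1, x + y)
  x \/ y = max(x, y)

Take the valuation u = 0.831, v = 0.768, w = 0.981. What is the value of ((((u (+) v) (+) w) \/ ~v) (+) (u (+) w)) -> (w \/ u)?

0.981

u (+) v = min(1, 0.831 + 0.768) = min(1, 1.599) = 1.000
(u (+) v) (+) w = min(1, 1.000 + 0.981) = min(1, 1.981) = 1.000
~v = 1 − 0.768 = 0.232
((u (+) v) (+) w) \/ ~v = max(1.000, 0.232) = 1.000
u (+) w = min(1, 0.831 + 0.981) = min(1, 1.812) = 1.000
(((u (+) v) (+) w) \/ ~v) (+) (u (+) w) = min(1, 1.000 + 1.000) = min(1, 2.000) = 1.000
w \/ u = max(0.981, 0.831) = 0.981
((((u (+) v) (+) w) \/ ~v) (+) (u (+) w)) -> (w \/ u) = min(1, 1 − 1.000 + 0.981) = min(1, 0.981) = 0.981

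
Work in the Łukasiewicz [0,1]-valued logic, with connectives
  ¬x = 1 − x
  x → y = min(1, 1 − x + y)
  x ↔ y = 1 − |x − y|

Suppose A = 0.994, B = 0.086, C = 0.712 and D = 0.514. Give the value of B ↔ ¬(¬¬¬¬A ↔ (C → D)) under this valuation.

0.894

¬A = 1 − 0.994 = 0.006
¬¬A = 1 − 0.006 = 0.994
¬¬¬A = 1 − 0.994 = 0.006
¬¬¬¬A = 1 − 0.006 = 0.994
C → D = min(1, 1 − 0.712 + 0.514) = min(1, 0.802) = 0.802
¬¬¬¬A ↔ (C → D) = 1 − |0.994 − 0.802| = 1 − 0.192 = 0.808
¬(¬¬¬¬A ↔ (C → D)) = 1 − 0.808 = 0.192
B ↔ ¬(¬¬¬¬A ↔ (C → D)) = 1 − |0.086 − 0.192| = 1 − 0.106 = 0.894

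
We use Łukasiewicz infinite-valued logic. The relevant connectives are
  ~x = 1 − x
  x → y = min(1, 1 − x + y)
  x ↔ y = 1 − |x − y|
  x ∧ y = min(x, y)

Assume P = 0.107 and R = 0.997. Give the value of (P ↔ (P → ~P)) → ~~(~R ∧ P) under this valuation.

~P = 1 − 0.107 = 0.893
P → ~P = min(1, 1 − 0.107 + 0.893) = min(1, 1.786) = 1.000
P ↔ (P → ~P) = 1 − |0.107 − 1.000| = 1 − 0.893 = 0.107
~R = 1 − 0.997 = 0.003
~R ∧ P = min(0.003, 0.107) = 0.003
~(~R ∧ P) = 1 − 0.003 = 0.997
~~(~R ∧ P) = 1 − 0.997 = 0.003
(P ↔ (P → ~P)) → ~~(~R ∧ P) = min(1, 1 − 0.107 + 0.003) = min(1, 0.896) = 0.896

0.896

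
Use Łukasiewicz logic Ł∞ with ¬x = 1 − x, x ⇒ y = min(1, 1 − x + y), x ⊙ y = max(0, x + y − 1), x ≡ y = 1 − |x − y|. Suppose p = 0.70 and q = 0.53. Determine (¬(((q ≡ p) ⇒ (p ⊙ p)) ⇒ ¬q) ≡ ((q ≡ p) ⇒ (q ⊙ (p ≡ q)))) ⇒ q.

0.96

q ≡ p = 1 − |0.53 − 0.70| = 1 − 0.17 = 0.83
p ⊙ p = max(0, 0.70 + 0.70 − 1) = max(0, 0.40) = 0.40
(q ≡ p) ⇒ (p ⊙ p) = min(1, 1 − 0.83 + 0.40) = min(1, 0.57) = 0.57
¬q = 1 − 0.53 = 0.47
((q ≡ p) ⇒ (p ⊙ p)) ⇒ ¬q = min(1, 1 − 0.57 + 0.47) = min(1, 0.90) = 0.90
¬(((q ≡ p) ⇒ (p ⊙ p)) ⇒ ¬q) = 1 − 0.90 = 0.10
p ≡ q = 1 − |0.70 − 0.53| = 1 − 0.17 = 0.83
q ⊙ (p ≡ q) = max(0, 0.53 + 0.83 − 1) = max(0, 0.36) = 0.36
(q ≡ p) ⇒ (q ⊙ (p ≡ q)) = min(1, 1 − 0.83 + 0.36) = min(1, 0.53) = 0.53
¬(((q ≡ p) ⇒ (p ⊙ p)) ⇒ ¬q) ≡ ((q ≡ p) ⇒ (q ⊙ (p ≡ q))) = 1 − |0.10 − 0.53| = 1 − 0.43 = 0.57
(¬(((q ≡ p) ⇒ (p ⊙ p)) ⇒ ¬q) ≡ ((q ≡ p) ⇒ (q ⊙ (p ≡ q)))) ⇒ q = min(1, 1 − 0.57 + 0.53) = min(1, 0.96) = 0.96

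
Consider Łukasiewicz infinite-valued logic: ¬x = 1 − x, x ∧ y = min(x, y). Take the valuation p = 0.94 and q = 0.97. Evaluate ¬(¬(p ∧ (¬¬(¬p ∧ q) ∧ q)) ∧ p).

¬p = 1 − 0.94 = 0.06
¬p ∧ q = min(0.06, 0.97) = 0.06
¬(¬p ∧ q) = 1 − 0.06 = 0.94
¬¬(¬p ∧ q) = 1 − 0.94 = 0.06
¬¬(¬p ∧ q) ∧ q = min(0.06, 0.97) = 0.06
p ∧ (¬¬(¬p ∧ q) ∧ q) = min(0.94, 0.06) = 0.06
¬(p ∧ (¬¬(¬p ∧ q) ∧ q)) = 1 − 0.06 = 0.94
¬(p ∧ (¬¬(¬p ∧ q) ∧ q)) ∧ p = min(0.94, 0.94) = 0.94
¬(¬(p ∧ (¬¬(¬p ∧ q) ∧ q)) ∧ p) = 1 − 0.94 = 0.06

0.06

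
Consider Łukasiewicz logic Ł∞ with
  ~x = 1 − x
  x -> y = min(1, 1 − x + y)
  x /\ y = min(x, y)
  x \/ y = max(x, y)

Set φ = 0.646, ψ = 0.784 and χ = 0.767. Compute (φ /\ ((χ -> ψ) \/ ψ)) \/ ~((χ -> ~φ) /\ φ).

χ -> ψ = min(1, 1 − 0.767 + 0.784) = min(1, 1.017) = 1.000
(χ -> ψ) \/ ψ = max(1.000, 0.784) = 1.000
φ /\ ((χ -> ψ) \/ ψ) = min(0.646, 1.000) = 0.646
~φ = 1 − 0.646 = 0.354
χ -> ~φ = min(1, 1 − 0.767 + 0.354) = min(1, 0.587) = 0.587
(χ -> ~φ) /\ φ = min(0.587, 0.646) = 0.587
~((χ -> ~φ) /\ φ) = 1 − 0.587 = 0.413
(φ /\ ((χ -> ψ) \/ ψ)) \/ ~((χ -> ~φ) /\ φ) = max(0.646, 0.413) = 0.646

0.646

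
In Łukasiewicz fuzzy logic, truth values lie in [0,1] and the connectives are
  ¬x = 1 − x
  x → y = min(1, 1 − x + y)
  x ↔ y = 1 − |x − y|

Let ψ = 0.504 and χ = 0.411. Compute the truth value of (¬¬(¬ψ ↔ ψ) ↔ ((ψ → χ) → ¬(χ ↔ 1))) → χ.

¬ψ = 1 − 0.504 = 0.496
¬ψ ↔ ψ = 1 − |0.496 − 0.504| = 1 − 0.008 = 0.992
¬(¬ψ ↔ ψ) = 1 − 0.992 = 0.008
¬¬(¬ψ ↔ ψ) = 1 − 0.008 = 0.992
ψ → χ = min(1, 1 − 0.504 + 0.411) = min(1, 0.907) = 0.907
χ ↔ 1 = 1 − |0.411 − 1.000| = 1 − 0.589 = 0.411
¬(χ ↔ 1) = 1 − 0.411 = 0.589
(ψ → χ) → ¬(χ ↔ 1) = min(1, 1 − 0.907 + 0.589) = min(1, 0.682) = 0.682
¬¬(¬ψ ↔ ψ) ↔ ((ψ → χ) → ¬(χ ↔ 1)) = 1 − |0.992 − 0.682| = 1 − 0.310 = 0.690
(¬¬(¬ψ ↔ ψ) ↔ ((ψ → χ) → ¬(χ ↔ 1))) → χ = min(1, 1 − 0.690 + 0.411) = min(1, 0.721) = 0.721

0.721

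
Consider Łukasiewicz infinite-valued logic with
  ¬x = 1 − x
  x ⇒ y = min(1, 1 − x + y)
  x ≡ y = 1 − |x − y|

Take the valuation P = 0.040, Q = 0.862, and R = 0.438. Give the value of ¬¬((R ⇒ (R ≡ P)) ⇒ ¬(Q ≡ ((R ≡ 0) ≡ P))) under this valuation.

0.384

R ≡ P = 1 − |0.438 − 0.040| = 1 − 0.398 = 0.602
R ⇒ (R ≡ P) = min(1, 1 − 0.438 + 0.602) = min(1, 1.164) = 1.000
R ≡ 0 = 1 − |0.438 − 0.000| = 1 − 0.438 = 0.562
(R ≡ 0) ≡ P = 1 − |0.562 − 0.040| = 1 − 0.522 = 0.478
Q ≡ ((R ≡ 0) ≡ P) = 1 − |0.862 − 0.478| = 1 − 0.384 = 0.616
¬(Q ≡ ((R ≡ 0) ≡ P)) = 1 − 0.616 = 0.384
(R ⇒ (R ≡ P)) ⇒ ¬(Q ≡ ((R ≡ 0) ≡ P)) = min(1, 1 − 1.000 + 0.384) = min(1, 0.384) = 0.384
¬((R ⇒ (R ≡ P)) ⇒ ¬(Q ≡ ((R ≡ 0) ≡ P))) = 1 − 0.384 = 0.616
¬¬((R ⇒ (R ≡ P)) ⇒ ¬(Q ≡ ((R ≡ 0) ≡ P))) = 1 − 0.616 = 0.384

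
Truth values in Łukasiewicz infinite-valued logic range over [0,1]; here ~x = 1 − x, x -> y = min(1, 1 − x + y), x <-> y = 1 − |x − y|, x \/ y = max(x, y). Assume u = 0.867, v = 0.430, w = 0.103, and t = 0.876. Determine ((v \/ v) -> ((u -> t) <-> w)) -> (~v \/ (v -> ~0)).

1.000

v \/ v = max(0.430, 0.430) = 0.430
u -> t = min(1, 1 − 0.867 + 0.876) = min(1, 1.009) = 1.000
(u -> t) <-> w = 1 − |1.000 − 0.103| = 1 − 0.897 = 0.103
(v \/ v) -> ((u -> t) <-> w) = min(1, 1 − 0.430 + 0.103) = min(1, 0.673) = 0.673
~v = 1 − 0.430 = 0.570
~0 = 1 − 0.000 = 1.000
v -> ~0 = min(1, 1 − 0.430 + 1.000) = min(1, 1.570) = 1.000
~v \/ (v -> ~0) = max(0.570, 1.000) = 1.000
((v \/ v) -> ((u -> t) <-> w)) -> (~v \/ (v -> ~0)) = min(1, 1 − 0.673 + 1.000) = min(1, 1.327) = 1.000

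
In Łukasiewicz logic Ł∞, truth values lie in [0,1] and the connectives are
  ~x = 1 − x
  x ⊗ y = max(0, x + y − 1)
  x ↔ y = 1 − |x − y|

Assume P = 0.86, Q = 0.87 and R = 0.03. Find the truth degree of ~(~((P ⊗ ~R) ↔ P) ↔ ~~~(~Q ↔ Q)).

0.71

~R = 1 − 0.03 = 0.97
P ⊗ ~R = max(0, 0.86 + 0.97 − 1) = max(0, 0.83) = 0.83
(P ⊗ ~R) ↔ P = 1 − |0.83 − 0.86| = 1 − 0.03 = 0.97
~((P ⊗ ~R) ↔ P) = 1 − 0.97 = 0.03
~Q = 1 − 0.87 = 0.13
~Q ↔ Q = 1 − |0.13 − 0.87| = 1 − 0.74 = 0.26
~(~Q ↔ Q) = 1 − 0.26 = 0.74
~~(~Q ↔ Q) = 1 − 0.74 = 0.26
~~~(~Q ↔ Q) = 1 − 0.26 = 0.74
~((P ⊗ ~R) ↔ P) ↔ ~~~(~Q ↔ Q) = 1 − |0.03 − 0.74| = 1 − 0.71 = 0.29
~(~((P ⊗ ~R) ↔ P) ↔ ~~~(~Q ↔ Q)) = 1 − 0.29 = 0.71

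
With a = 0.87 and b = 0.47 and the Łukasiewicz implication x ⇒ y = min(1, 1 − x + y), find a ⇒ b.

0.60

a ⇒ b = min(1, 1 − 0.87 + 0.47) = min(1, 0.60) = 0.60
For comparison, the Gödel implication (1 if x ≤ y else y) would give 0.47.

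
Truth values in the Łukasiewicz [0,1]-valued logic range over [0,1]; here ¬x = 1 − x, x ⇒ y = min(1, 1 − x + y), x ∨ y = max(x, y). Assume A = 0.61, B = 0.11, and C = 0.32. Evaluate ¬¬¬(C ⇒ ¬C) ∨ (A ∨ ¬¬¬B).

¬C = 1 − 0.32 = 0.68
C ⇒ ¬C = min(1, 1 − 0.32 + 0.68) = min(1, 1.36) = 1.00
¬(C ⇒ ¬C) = 1 − 1.00 = 0.00
¬¬(C ⇒ ¬C) = 1 − 0.00 = 1.00
¬¬¬(C ⇒ ¬C) = 1 − 1.00 = 0.00
¬B = 1 − 0.11 = 0.89
¬¬B = 1 − 0.89 = 0.11
¬¬¬B = 1 − 0.11 = 0.89
A ∨ ¬¬¬B = max(0.61, 0.89) = 0.89
¬¬¬(C ⇒ ¬C) ∨ (A ∨ ¬¬¬B) = max(0.00, 0.89) = 0.89

0.89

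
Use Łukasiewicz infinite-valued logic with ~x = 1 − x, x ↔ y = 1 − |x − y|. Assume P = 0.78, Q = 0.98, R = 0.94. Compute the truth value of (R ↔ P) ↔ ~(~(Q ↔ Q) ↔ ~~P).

R ↔ P = 1 − |0.94 − 0.78| = 1 − 0.16 = 0.84
Q ↔ Q = 1 − |0.98 − 0.98| = 1 − 0.00 = 1.00
~(Q ↔ Q) = 1 − 1.00 = 0.00
~P = 1 − 0.78 = 0.22
~~P = 1 − 0.22 = 0.78
~(Q ↔ Q) ↔ ~~P = 1 − |0.00 − 0.78| = 1 − 0.78 = 0.22
~(~(Q ↔ Q) ↔ ~~P) = 1 − 0.22 = 0.78
(R ↔ P) ↔ ~(~(Q ↔ Q) ↔ ~~P) = 1 − |0.84 − 0.78| = 1 − 0.06 = 0.94

0.94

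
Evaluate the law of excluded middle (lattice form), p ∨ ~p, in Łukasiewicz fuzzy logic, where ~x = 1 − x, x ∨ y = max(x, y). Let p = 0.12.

0.88

~p = 1 − 0.12 = 0.88
p ∨ ~p = max(0.12, 0.88) = 0.88
(The value 0.88 < 1 shows this instance is not satisfied; not a Ł∞-tautology — its value is max(a, 1−a).)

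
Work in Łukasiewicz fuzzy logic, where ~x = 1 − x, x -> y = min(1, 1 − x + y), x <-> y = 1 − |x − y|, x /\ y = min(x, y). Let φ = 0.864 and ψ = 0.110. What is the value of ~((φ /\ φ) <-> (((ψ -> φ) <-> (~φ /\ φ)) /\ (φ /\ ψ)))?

φ /\ φ = min(0.864, 0.864) = 0.864
ψ -> φ = min(1, 1 − 0.110 + 0.864) = min(1, 1.754) = 1.000
~φ = 1 − 0.864 = 0.136
~φ /\ φ = min(0.136, 0.864) = 0.136
(ψ -> φ) <-> (~φ /\ φ) = 1 − |1.000 − 0.136| = 1 − 0.864 = 0.136
φ /\ ψ = min(0.864, 0.110) = 0.110
((ψ -> φ) <-> (~φ /\ φ)) /\ (φ /\ ψ) = min(0.136, 0.110) = 0.110
(φ /\ φ) <-> (((ψ -> φ) <-> (~φ /\ φ)) /\ (φ /\ ψ)) = 1 − |0.864 − 0.110| = 1 − 0.754 = 0.246
~((φ /\ φ) <-> (((ψ -> φ) <-> (~φ /\ φ)) /\ (φ /\ ψ))) = 1 − 0.246 = 0.754

0.754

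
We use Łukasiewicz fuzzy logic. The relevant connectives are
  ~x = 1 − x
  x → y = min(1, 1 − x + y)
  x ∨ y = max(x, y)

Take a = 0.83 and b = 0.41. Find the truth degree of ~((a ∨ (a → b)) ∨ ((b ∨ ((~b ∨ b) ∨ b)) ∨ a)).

0.17

a → b = min(1, 1 − 0.83 + 0.41) = min(1, 0.58) = 0.58
a ∨ (a → b) = max(0.83, 0.58) = 0.83
~b = 1 − 0.41 = 0.59
~b ∨ b = max(0.59, 0.41) = 0.59
(~b ∨ b) ∨ b = max(0.59, 0.41) = 0.59
b ∨ ((~b ∨ b) ∨ b) = max(0.41, 0.59) = 0.59
(b ∨ ((~b ∨ b) ∨ b)) ∨ a = max(0.59, 0.83) = 0.83
(a ∨ (a → b)) ∨ ((b ∨ ((~b ∨ b) ∨ b)) ∨ a) = max(0.83, 0.83) = 0.83
~((a ∨ (a → b)) ∨ ((b ∨ ((~b ∨ b) ∨ b)) ∨ a)) = 1 − 0.83 = 0.17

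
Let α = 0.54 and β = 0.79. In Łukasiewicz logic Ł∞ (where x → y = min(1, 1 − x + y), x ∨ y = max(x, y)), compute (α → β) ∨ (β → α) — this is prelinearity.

α → β = min(1, 1 − 0.54 + 0.79) = min(1, 1.25) = 1.00
β → α = min(1, 1 − 0.79 + 0.54) = min(1, 0.75) = 0.75
(α → β) ∨ (β → α) = max(1.00, 0.75) = 1.00
(As expected: a Ł∞-tautology — holds in every MV-chain.)

1.00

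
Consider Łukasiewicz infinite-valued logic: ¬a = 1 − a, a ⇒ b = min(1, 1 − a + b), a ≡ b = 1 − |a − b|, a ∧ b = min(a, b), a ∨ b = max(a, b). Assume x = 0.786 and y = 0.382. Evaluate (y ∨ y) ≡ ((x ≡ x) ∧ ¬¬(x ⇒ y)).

0.786

y ∨ y = max(0.382, 0.382) = 0.382
x ≡ x = 1 − |0.786 − 0.786| = 1 − 0.000 = 1.000
x ⇒ y = min(1, 1 − 0.786 + 0.382) = min(1, 0.596) = 0.596
¬(x ⇒ y) = 1 − 0.596 = 0.404
¬¬(x ⇒ y) = 1 − 0.404 = 0.596
(x ≡ x) ∧ ¬¬(x ⇒ y) = min(1.000, 0.596) = 0.596
(y ∨ y) ≡ ((x ≡ x) ∧ ¬¬(x ⇒ y)) = 1 − |0.382 − 0.596| = 1 − 0.214 = 0.786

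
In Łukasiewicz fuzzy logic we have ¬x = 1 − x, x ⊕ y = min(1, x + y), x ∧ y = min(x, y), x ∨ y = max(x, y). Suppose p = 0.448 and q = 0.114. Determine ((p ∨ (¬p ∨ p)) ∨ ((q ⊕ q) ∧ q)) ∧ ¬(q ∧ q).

0.552

¬p = 1 − 0.448 = 0.552
¬p ∨ p = max(0.552, 0.448) = 0.552
p ∨ (¬p ∨ p) = max(0.448, 0.552) = 0.552
q ⊕ q = min(1, 0.114 + 0.114) = min(1, 0.228) = 0.228
(q ⊕ q) ∧ q = min(0.228, 0.114) = 0.114
(p ∨ (¬p ∨ p)) ∨ ((q ⊕ q) ∧ q) = max(0.552, 0.114) = 0.552
q ∧ q = min(0.114, 0.114) = 0.114
¬(q ∧ q) = 1 − 0.114 = 0.886
((p ∨ (¬p ∨ p)) ∨ ((q ⊕ q) ∧ q)) ∧ ¬(q ∧ q) = min(0.552, 0.886) = 0.552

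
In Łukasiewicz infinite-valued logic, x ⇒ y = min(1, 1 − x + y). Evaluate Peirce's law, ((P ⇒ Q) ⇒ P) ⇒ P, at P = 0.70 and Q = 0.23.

0.70

P ⇒ Q = min(1, 1 − 0.70 + 0.23) = min(1, 0.53) = 0.53
(P ⇒ Q) ⇒ P = min(1, 1 − 0.53 + 0.70) = min(1, 1.17) = 1.00
((P ⇒ Q) ⇒ P) ⇒ P = min(1, 1 − 1.00 + 0.70) = min(1, 0.70) = 0.70
(The value 0.70 < 1 shows this instance is not satisfied; not a Ł∞-tautology in general.)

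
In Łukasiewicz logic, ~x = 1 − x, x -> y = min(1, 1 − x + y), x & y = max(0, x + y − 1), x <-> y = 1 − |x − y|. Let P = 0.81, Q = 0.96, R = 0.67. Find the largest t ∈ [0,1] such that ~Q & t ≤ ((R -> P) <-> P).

~Q = 1 − 0.96 = 0.04
So the left factor is ~Q = 0.04.
R -> P = min(1, 1 − 0.67 + 0.81) = min(1, 1.14) = 1.00
(R -> P) <-> P = 1 − |1.00 − 0.81| = 1 − 0.19 = 0.81
So the right-hand bound is (R -> P) <-> P = 0.81.
The residuum of the Łukasiewicz t-norm gives the supremum: min(1, 1 − 0.04 + 0.81).
1 − 0.04 + 0.81 = 1.77, so t = min(1, 1.77) = 1.00.
Check: 0.04 & 1.00 = max(0, 0.04) = 0.04 ≤ 0.81.

1.00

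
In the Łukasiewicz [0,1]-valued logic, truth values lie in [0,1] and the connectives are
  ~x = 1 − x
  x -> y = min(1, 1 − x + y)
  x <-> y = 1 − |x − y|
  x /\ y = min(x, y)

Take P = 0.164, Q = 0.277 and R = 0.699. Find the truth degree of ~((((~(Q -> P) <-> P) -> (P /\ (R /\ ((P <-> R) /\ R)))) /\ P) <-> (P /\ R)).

0.000

Q -> P = min(1, 1 − 0.277 + 0.164) = min(1, 0.887) = 0.887
~(Q -> P) = 1 − 0.887 = 0.113
~(Q -> P) <-> P = 1 − |0.113 − 0.164| = 1 − 0.051 = 0.949
P <-> R = 1 − |0.164 − 0.699| = 1 − 0.535 = 0.465
(P <-> R) /\ R = min(0.465, 0.699) = 0.465
R /\ ((P <-> R) /\ R) = min(0.699, 0.465) = 0.465
P /\ (R /\ ((P <-> R) /\ R)) = min(0.164, 0.465) = 0.164
(~(Q -> P) <-> P) -> (P /\ (R /\ ((P <-> R) /\ R))) = min(1, 1 − 0.949 + 0.164) = min(1, 0.215) = 0.215
((~(Q -> P) <-> P) -> (P /\ (R /\ ((P <-> R) /\ R)))) /\ P = min(0.215, 0.164) = 0.164
P /\ R = min(0.164, 0.699) = 0.164
(((~(Q -> P) <-> P) -> (P /\ (R /\ ((P <-> R) /\ R)))) /\ P) <-> (P /\ R) = 1 − |0.164 − 0.164| = 1 − 0.000 = 1.000
~((((~(Q -> P) <-> P) -> (P /\ (R /\ ((P <-> R) /\ R)))) /\ P) <-> (P /\ R)) = 1 − 1.000 = 0.000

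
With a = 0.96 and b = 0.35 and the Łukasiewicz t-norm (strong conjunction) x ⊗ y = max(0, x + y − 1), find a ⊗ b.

a ⊗ b = max(0, 0.96 + 0.35 − 1) = max(0, 0.31) = 0.31
For comparison, the Gödel (minimum) t-norm min(x, y) would give 0.35.

0.31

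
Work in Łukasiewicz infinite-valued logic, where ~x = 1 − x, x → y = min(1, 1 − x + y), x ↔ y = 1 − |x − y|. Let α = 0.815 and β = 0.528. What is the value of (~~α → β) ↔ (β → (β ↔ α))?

0.713

~α = 1 − 0.815 = 0.185
~~α = 1 − 0.185 = 0.815
~~α → β = min(1, 1 − 0.815 + 0.528) = min(1, 0.713) = 0.713
β ↔ α = 1 − |0.528 − 0.815| = 1 − 0.287 = 0.713
β → (β ↔ α) = min(1, 1 − 0.528 + 0.713) = min(1, 1.185) = 1.000
(~~α → β) ↔ (β → (β ↔ α)) = 1 − |0.713 − 1.000| = 1 − 0.287 = 0.713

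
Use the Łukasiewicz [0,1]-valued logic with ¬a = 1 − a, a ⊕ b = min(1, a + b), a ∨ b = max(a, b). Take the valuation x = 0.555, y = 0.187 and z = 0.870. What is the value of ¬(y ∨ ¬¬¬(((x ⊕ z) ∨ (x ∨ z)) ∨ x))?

0.813

x ⊕ z = min(1, 0.555 + 0.870) = min(1, 1.425) = 1.000
x ∨ z = max(0.555, 0.870) = 0.870
(x ⊕ z) ∨ (x ∨ z) = max(1.000, 0.870) = 1.000
((x ⊕ z) ∨ (x ∨ z)) ∨ x = max(1.000, 0.555) = 1.000
¬(((x ⊕ z) ∨ (x ∨ z)) ∨ x) = 1 − 1.000 = 0.000
¬¬(((x ⊕ z) ∨ (x ∨ z)) ∨ x) = 1 − 0.000 = 1.000
¬¬¬(((x ⊕ z) ∨ (x ∨ z)) ∨ x) = 1 − 1.000 = 0.000
y ∨ ¬¬¬(((x ⊕ z) ∨ (x ∨ z)) ∨ x) = max(0.187, 0.000) = 0.187
¬(y ∨ ¬¬¬(((x ⊕ z) ∨ (x ∨ z)) ∨ x)) = 1 − 0.187 = 0.813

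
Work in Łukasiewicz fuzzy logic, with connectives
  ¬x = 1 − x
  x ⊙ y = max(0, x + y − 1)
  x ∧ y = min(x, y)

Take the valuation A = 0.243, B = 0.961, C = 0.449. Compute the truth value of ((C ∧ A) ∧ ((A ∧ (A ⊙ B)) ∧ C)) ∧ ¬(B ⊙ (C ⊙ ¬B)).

0.204

C ∧ A = min(0.449, 0.243) = 0.243
A ⊙ B = max(0, 0.243 + 0.961 − 1) = max(0, 0.204) = 0.204
A ∧ (A ⊙ B) = min(0.243, 0.204) = 0.204
(A ∧ (A ⊙ B)) ∧ C = min(0.204, 0.449) = 0.204
(C ∧ A) ∧ ((A ∧ (A ⊙ B)) ∧ C) = min(0.243, 0.204) = 0.204
¬B = 1 − 0.961 = 0.039
C ⊙ ¬B = max(0, 0.449 + 0.039 − 1) = max(0, -0.512) = 0.000
B ⊙ (C ⊙ ¬B) = max(0, 0.961 + 0.000 − 1) = max(0, -0.039) = 0.000
¬(B ⊙ (C ⊙ ¬B)) = 1 − 0.000 = 1.000
((C ∧ A) ∧ ((A ∧ (A ⊙ B)) ∧ C)) ∧ ¬(B ⊙ (C ⊙ ¬B)) = min(0.204, 1.000) = 0.204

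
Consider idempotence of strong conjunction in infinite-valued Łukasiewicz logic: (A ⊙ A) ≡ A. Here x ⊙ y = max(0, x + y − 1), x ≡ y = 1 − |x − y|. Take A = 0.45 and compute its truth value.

A ⊙ A = max(0, 0.45 + 0.45 − 1) = max(0, -0.10) = 0.00
(A ⊙ A) ≡ A = 1 − |0.00 − 0.45| = 1 − 0.45 = 0.55
(The value 0.55 < 1 shows this instance is not satisfied; fails in Ł∞ since a ⊗ a = max(0, 2a−1) ≠ a in general.)

0.55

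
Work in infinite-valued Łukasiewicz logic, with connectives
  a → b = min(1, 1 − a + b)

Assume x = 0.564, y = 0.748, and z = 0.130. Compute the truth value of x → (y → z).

0.818

y → z = min(1, 1 − 0.748 + 0.130) = min(1, 0.382) = 0.382
x → (y → z) = min(1, 1 − 0.564 + 0.382) = min(1, 0.818) = 0.818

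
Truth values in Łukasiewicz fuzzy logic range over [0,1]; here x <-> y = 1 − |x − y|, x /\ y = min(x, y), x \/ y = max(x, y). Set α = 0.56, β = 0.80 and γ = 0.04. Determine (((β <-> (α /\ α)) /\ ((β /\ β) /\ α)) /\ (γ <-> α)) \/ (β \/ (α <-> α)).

α /\ α = min(0.56, 0.56) = 0.56
β <-> (α /\ α) = 1 − |0.80 − 0.56| = 1 − 0.24 = 0.76
β /\ β = min(0.80, 0.80) = 0.80
(β /\ β) /\ α = min(0.80, 0.56) = 0.56
(β <-> (α /\ α)) /\ ((β /\ β) /\ α) = min(0.76, 0.56) = 0.56
γ <-> α = 1 − |0.04 − 0.56| = 1 − 0.52 = 0.48
((β <-> (α /\ α)) /\ ((β /\ β) /\ α)) /\ (γ <-> α) = min(0.56, 0.48) = 0.48
α <-> α = 1 − |0.56 − 0.56| = 1 − 0.00 = 1.00
β \/ (α <-> α) = max(0.80, 1.00) = 1.00
(((β <-> (α /\ α)) /\ ((β /\ β) /\ α)) /\ (γ <-> α)) \/ (β \/ (α <-> α)) = max(0.48, 1.00) = 1.00

1.00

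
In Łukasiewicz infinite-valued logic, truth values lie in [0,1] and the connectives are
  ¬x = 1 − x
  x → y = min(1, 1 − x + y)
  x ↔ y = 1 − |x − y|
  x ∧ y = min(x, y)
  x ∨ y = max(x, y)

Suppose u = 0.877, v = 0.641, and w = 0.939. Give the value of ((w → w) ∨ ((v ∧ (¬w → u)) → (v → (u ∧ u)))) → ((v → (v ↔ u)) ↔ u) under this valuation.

0.877

w → w = min(1, 1 − 0.939 + 0.939) = min(1, 1.000) = 1.000
¬w = 1 − 0.939 = 0.061
¬w → u = min(1, 1 − 0.061 + 0.877) = min(1, 1.816) = 1.000
v ∧ (¬w → u) = min(0.641, 1.000) = 0.641
u ∧ u = min(0.877, 0.877) = 0.877
v → (u ∧ u) = min(1, 1 − 0.641 + 0.877) = min(1, 1.236) = 1.000
(v ∧ (¬w → u)) → (v → (u ∧ u)) = min(1, 1 − 0.641 + 1.000) = min(1, 1.359) = 1.000
(w → w) ∨ ((v ∧ (¬w → u)) → (v → (u ∧ u))) = max(1.000, 1.000) = 1.000
v ↔ u = 1 − |0.641 − 0.877| = 1 − 0.236 = 0.764
v → (v ↔ u) = min(1, 1 − 0.641 + 0.764) = min(1, 1.123) = 1.000
(v → (v ↔ u)) ↔ u = 1 − |1.000 − 0.877| = 1 − 0.123 = 0.877
((w → w) ∨ ((v ∧ (¬w → u)) → (v → (u ∧ u)))) → ((v → (v ↔ u)) ↔ u) = min(1, 1 − 1.000 + 0.877) = min(1, 0.877) = 0.877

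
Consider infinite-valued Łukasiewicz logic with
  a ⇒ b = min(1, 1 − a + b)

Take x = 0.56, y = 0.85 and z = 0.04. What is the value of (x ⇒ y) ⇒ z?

0.04

x ⇒ y = min(1, 1 − 0.56 + 0.85) = min(1, 1.29) = 1.00
(x ⇒ y) ⇒ z = min(1, 1 − 1.00 + 0.04) = min(1, 0.04) = 0.04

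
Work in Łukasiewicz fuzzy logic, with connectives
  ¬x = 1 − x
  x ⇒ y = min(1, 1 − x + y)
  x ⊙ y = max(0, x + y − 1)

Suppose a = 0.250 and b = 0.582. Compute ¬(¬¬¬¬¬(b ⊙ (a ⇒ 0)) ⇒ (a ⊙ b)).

0.668

a ⇒ 0 = min(1, 1 − 0.250 + 0.000) = min(1, 0.750) = 0.750
b ⊙ (a ⇒ 0) = max(0, 0.582 + 0.750 − 1) = max(0, 0.332) = 0.332
¬(b ⊙ (a ⇒ 0)) = 1 − 0.332 = 0.668
¬¬(b ⊙ (a ⇒ 0)) = 1 − 0.668 = 0.332
¬¬¬(b ⊙ (a ⇒ 0)) = 1 − 0.332 = 0.668
¬¬¬¬(b ⊙ (a ⇒ 0)) = 1 − 0.668 = 0.332
¬¬¬¬¬(b ⊙ (a ⇒ 0)) = 1 − 0.332 = 0.668
a ⊙ b = max(0, 0.250 + 0.582 − 1) = max(0, -0.168) = 0.000
¬¬¬¬¬(b ⊙ (a ⇒ 0)) ⇒ (a ⊙ b) = min(1, 1 − 0.668 + 0.000) = min(1, 0.332) = 0.332
¬(¬¬¬¬¬(b ⊙ (a ⇒ 0)) ⇒ (a ⊙ b)) = 1 − 0.332 = 0.668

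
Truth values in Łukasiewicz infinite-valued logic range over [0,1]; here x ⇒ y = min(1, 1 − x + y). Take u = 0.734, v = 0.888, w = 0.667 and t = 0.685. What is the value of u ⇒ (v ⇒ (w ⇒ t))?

1.000

w ⇒ t = min(1, 1 − 0.667 + 0.685) = min(1, 1.018) = 1.000
v ⇒ (w ⇒ t) = min(1, 1 − 0.888 + 1.000) = min(1, 1.112) = 1.000
u ⇒ (v ⇒ (w ⇒ t)) = min(1, 1 − 0.734 + 1.000) = min(1, 1.266) = 1.000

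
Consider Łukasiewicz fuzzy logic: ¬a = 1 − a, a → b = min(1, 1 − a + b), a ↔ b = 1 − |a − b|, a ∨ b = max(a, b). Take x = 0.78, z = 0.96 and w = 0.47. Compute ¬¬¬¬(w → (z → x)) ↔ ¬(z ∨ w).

z → x = min(1, 1 − 0.96 + 0.78) = min(1, 0.82) = 0.82
w → (z → x) = min(1, 1 − 0.47 + 0.82) = min(1, 1.35) = 1.00
¬(w → (z → x)) = 1 − 1.00 = 0.00
¬¬(w → (z → x)) = 1 − 0.00 = 1.00
¬¬¬(w → (z → x)) = 1 − 1.00 = 0.00
¬¬¬¬(w → (z → x)) = 1 − 0.00 = 1.00
z ∨ w = max(0.96, 0.47) = 0.96
¬(z ∨ w) = 1 − 0.96 = 0.04
¬¬¬¬(w → (z → x)) ↔ ¬(z ∨ w) = 1 − |1.00 − 0.04| = 1 − 0.96 = 0.04

0.04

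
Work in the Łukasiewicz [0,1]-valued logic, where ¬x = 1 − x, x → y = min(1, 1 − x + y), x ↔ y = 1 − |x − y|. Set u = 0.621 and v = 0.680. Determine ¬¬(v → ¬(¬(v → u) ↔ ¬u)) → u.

v → u = min(1, 1 − 0.680 + 0.621) = min(1, 0.941) = 0.941
¬(v → u) = 1 − 0.941 = 0.059
¬u = 1 − 0.621 = 0.379
¬(v → u) ↔ ¬u = 1 − |0.059 − 0.379| = 1 − 0.320 = 0.680
¬(¬(v → u) ↔ ¬u) = 1 − 0.680 = 0.320
v → ¬(¬(v → u) ↔ ¬u) = min(1, 1 − 0.680 + 0.320) = min(1, 0.640) = 0.640
¬(v → ¬(¬(v → u) ↔ ¬u)) = 1 − 0.640 = 0.360
¬¬(v → ¬(¬(v → u) ↔ ¬u)) = 1 − 0.360 = 0.640
¬¬(v → ¬(¬(v → u) ↔ ¬u)) → u = min(1, 1 − 0.640 + 0.621) = min(1, 0.981) = 0.981

0.981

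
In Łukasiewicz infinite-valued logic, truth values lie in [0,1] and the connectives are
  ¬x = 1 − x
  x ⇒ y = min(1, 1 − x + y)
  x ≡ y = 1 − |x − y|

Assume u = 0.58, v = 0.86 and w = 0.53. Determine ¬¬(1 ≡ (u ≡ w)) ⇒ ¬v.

0.19

u ≡ w = 1 − |0.58 − 0.53| = 1 − 0.05 = 0.95
1 ≡ (u ≡ w) = 1 − |1.00 − 0.95| = 1 − 0.05 = 0.95
¬(1 ≡ (u ≡ w)) = 1 − 0.95 = 0.05
¬¬(1 ≡ (u ≡ w)) = 1 − 0.05 = 0.95
¬v = 1 − 0.86 = 0.14
¬¬(1 ≡ (u ≡ w)) ⇒ ¬v = min(1, 1 − 0.95 + 0.14) = min(1, 0.19) = 0.19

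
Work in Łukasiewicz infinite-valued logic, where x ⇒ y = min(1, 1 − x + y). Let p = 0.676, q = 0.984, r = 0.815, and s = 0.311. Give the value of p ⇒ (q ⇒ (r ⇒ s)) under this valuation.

0.836

r ⇒ s = min(1, 1 − 0.815 + 0.311) = min(1, 0.496) = 0.496
q ⇒ (r ⇒ s) = min(1, 1 − 0.984 + 0.496) = min(1, 0.512) = 0.512
p ⇒ (q ⇒ (r ⇒ s)) = min(1, 1 − 0.676 + 0.512) = min(1, 0.836) = 0.836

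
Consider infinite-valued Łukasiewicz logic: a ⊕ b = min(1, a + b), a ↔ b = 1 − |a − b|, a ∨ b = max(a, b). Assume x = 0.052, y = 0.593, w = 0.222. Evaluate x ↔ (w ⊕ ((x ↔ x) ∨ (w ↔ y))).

x ↔ x = 1 − |0.052 − 0.052| = 1 − 0.000 = 1.000
w ↔ y = 1 − |0.222 − 0.593| = 1 − 0.371 = 0.629
(x ↔ x) ∨ (w ↔ y) = max(1.000, 0.629) = 1.000
w ⊕ ((x ↔ x) ∨ (w ↔ y)) = min(1, 0.222 + 1.000) = min(1, 1.222) = 1.000
x ↔ (w ⊕ ((x ↔ x) ∨ (w ↔ y))) = 1 − |0.052 − 1.000| = 1 − 0.948 = 0.052

0.052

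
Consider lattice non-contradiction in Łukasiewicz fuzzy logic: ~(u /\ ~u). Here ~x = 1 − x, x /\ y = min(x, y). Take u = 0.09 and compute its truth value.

~u = 1 − 0.09 = 0.91
u /\ ~u = min(0.09, 0.91) = 0.09
~(u /\ ~u) = 1 − 0.09 = 0.91
(The value 0.91 < 1 shows this instance is not satisfied; not a Ł∞-tautology — its value is 1 − min(a, 1−a).)

0.91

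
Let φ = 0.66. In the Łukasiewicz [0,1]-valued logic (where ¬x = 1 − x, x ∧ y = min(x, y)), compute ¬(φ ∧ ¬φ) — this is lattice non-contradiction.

0.66

¬φ = 1 − 0.66 = 0.34
φ ∧ ¬φ = min(0.66, 0.34) = 0.34
¬(φ ∧ ¬φ) = 1 − 0.34 = 0.66
(The value 0.66 < 1 shows this instance is not satisfied; not a Ł∞-tautology — its value is 1 − min(a, 1−a).)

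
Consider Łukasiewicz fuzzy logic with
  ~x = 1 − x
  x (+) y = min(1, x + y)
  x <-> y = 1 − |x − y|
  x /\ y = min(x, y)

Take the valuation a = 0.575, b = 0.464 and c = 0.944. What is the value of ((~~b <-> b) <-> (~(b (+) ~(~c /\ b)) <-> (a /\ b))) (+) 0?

0.536

~b = 1 − 0.464 = 0.536
~~b = 1 − 0.536 = 0.464
~~b <-> b = 1 − |0.464 − 0.464| = 1 − 0.000 = 1.000
~c = 1 − 0.944 = 0.056
~c /\ b = min(0.056, 0.464) = 0.056
~(~c /\ b) = 1 − 0.056 = 0.944
b (+) ~(~c /\ b) = min(1, 0.464 + 0.944) = min(1, 1.408) = 1.000
~(b (+) ~(~c /\ b)) = 1 − 1.000 = 0.000
a /\ b = min(0.575, 0.464) = 0.464
~(b (+) ~(~c /\ b)) <-> (a /\ b) = 1 − |0.000 − 0.464| = 1 − 0.464 = 0.536
(~~b <-> b) <-> (~(b (+) ~(~c /\ b)) <-> (a /\ b)) = 1 − |1.000 − 0.536| = 1 − 0.464 = 0.536
((~~b <-> b) <-> (~(b (+) ~(~c /\ b)) <-> (a /\ b))) (+) 0 = min(1, 0.536 + 0.000) = min(1, 0.536) = 0.536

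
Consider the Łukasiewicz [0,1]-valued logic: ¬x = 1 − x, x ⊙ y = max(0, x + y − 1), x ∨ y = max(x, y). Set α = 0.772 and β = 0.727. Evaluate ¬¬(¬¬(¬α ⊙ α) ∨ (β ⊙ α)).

¬α = 1 − 0.772 = 0.228
¬α ⊙ α = max(0, 0.228 + 0.772 − 1) = max(0, 0.000) = 0.000
¬(¬α ⊙ α) = 1 − 0.000 = 1.000
¬¬(¬α ⊙ α) = 1 − 1.000 = 0.000
β ⊙ α = max(0, 0.727 + 0.772 − 1) = max(0, 0.499) = 0.499
¬¬(¬α ⊙ α) ∨ (β ⊙ α) = max(0.000, 0.499) = 0.499
¬(¬¬(¬α ⊙ α) ∨ (β ⊙ α)) = 1 − 0.499 = 0.501
¬¬(¬¬(¬α ⊙ α) ∨ (β ⊙ α)) = 1 − 0.501 = 0.499

0.499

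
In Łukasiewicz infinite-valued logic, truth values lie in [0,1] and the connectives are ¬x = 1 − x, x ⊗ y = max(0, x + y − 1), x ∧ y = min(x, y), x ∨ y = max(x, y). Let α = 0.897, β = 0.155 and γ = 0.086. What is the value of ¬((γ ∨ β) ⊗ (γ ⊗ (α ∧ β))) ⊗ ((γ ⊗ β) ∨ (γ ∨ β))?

0.155

γ ∨ β = max(0.086, 0.155) = 0.155
α ∧ β = min(0.897, 0.155) = 0.155
γ ⊗ (α ∧ β) = max(0, 0.086 + 0.155 − 1) = max(0, -0.759) = 0.000
(γ ∨ β) ⊗ (γ ⊗ (α ∧ β)) = max(0, 0.155 + 0.000 − 1) = max(0, -0.845) = 0.000
¬((γ ∨ β) ⊗ (γ ⊗ (α ∧ β))) = 1 − 0.000 = 1.000
γ ⊗ β = max(0, 0.086 + 0.155 − 1) = max(0, -0.759) = 0.000
(γ ⊗ β) ∨ (γ ∨ β) = max(0.000, 0.155) = 0.155
¬((γ ∨ β) ⊗ (γ ⊗ (α ∧ β))) ⊗ ((γ ⊗ β) ∨ (γ ∨ β)) = max(0, 1.000 + 0.155 − 1) = max(0, 0.155) = 0.155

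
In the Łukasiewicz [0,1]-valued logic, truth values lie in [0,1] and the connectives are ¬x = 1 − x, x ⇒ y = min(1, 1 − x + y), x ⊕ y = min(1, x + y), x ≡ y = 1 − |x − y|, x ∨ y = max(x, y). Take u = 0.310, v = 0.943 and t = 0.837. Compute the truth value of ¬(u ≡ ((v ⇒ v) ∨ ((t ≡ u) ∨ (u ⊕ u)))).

v ⇒ v = min(1, 1 − 0.943 + 0.943) = min(1, 1.000) = 1.000
t ≡ u = 1 − |0.837 − 0.310| = 1 − 0.527 = 0.473
u ⊕ u = min(1, 0.310 + 0.310) = min(1, 0.620) = 0.620
(t ≡ u) ∨ (u ⊕ u) = max(0.473, 0.620) = 0.620
(v ⇒ v) ∨ ((t ≡ u) ∨ (u ⊕ u)) = max(1.000, 0.620) = 1.000
u ≡ ((v ⇒ v) ∨ ((t ≡ u) ∨ (u ⊕ u))) = 1 − |0.310 − 1.000| = 1 − 0.690 = 0.310
¬(u ≡ ((v ⇒ v) ∨ ((t ≡ u) ∨ (u ⊕ u)))) = 1 − 0.310 = 0.690

0.690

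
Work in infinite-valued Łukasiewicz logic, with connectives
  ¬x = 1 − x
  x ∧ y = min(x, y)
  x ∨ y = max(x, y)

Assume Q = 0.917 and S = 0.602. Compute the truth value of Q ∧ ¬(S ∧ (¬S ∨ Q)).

0.398

¬S = 1 − 0.602 = 0.398
¬S ∨ Q = max(0.398, 0.917) = 0.917
S ∧ (¬S ∨ Q) = min(0.602, 0.917) = 0.602
¬(S ∧ (¬S ∨ Q)) = 1 − 0.602 = 0.398
Q ∧ ¬(S ∧ (¬S ∨ Q)) = min(0.917, 0.398) = 0.398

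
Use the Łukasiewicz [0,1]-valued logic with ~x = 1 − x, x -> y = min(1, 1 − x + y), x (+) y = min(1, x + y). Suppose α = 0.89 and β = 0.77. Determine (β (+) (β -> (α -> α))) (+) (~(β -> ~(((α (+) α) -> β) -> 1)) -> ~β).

1.00

α -> α = min(1, 1 − 0.89 + 0.89) = min(1, 1.00) = 1.00
β -> (α -> α) = min(1, 1 − 0.77 + 1.00) = min(1, 1.23) = 1.00
β (+) (β -> (α -> α)) = min(1, 0.77 + 1.00) = min(1, 1.77) = 1.00
α (+) α = min(1, 0.89 + 0.89) = min(1, 1.78) = 1.00
(α (+) α) -> β = min(1, 1 − 1.00 + 0.77) = min(1, 0.77) = 0.77
((α (+) α) -> β) -> 1 = min(1, 1 − 0.77 + 1.00) = min(1, 1.23) = 1.00
~(((α (+) α) -> β) -> 1) = 1 − 1.00 = 0.00
β -> ~(((α (+) α) -> β) -> 1) = min(1, 1 − 0.77 + 0.00) = min(1, 0.23) = 0.23
~(β -> ~(((α (+) α) -> β) -> 1)) = 1 − 0.23 = 0.77
~β = 1 − 0.77 = 0.23
~(β -> ~(((α (+) α) -> β) -> 1)) -> ~β = min(1, 1 − 0.77 + 0.23) = min(1, 0.46) = 0.46
(β (+) (β -> (α -> α))) (+) (~(β -> ~(((α (+) α) -> β) -> 1)) -> ~β) = min(1, 1.00 + 0.46) = min(1, 1.46) = 1.00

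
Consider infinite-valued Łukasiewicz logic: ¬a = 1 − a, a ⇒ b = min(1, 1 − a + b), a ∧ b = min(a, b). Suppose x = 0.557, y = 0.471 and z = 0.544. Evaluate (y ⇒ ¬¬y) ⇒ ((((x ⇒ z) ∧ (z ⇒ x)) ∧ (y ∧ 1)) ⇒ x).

¬y = 1 − 0.471 = 0.529
¬¬y = 1 − 0.529 = 0.471
y ⇒ ¬¬y = min(1, 1 − 0.471 + 0.471) = min(1, 1.000) = 1.000
x ⇒ z = min(1, 1 − 0.557 + 0.544) = min(1, 0.987) = 0.987
z ⇒ x = min(1, 1 − 0.544 + 0.557) = min(1, 1.013) = 1.000
(x ⇒ z) ∧ (z ⇒ x) = min(0.987, 1.000) = 0.987
y ∧ 1 = min(0.471, 1.000) = 0.471
((x ⇒ z) ∧ (z ⇒ x)) ∧ (y ∧ 1) = min(0.987, 0.471) = 0.471
(((x ⇒ z) ∧ (z ⇒ x)) ∧ (y ∧ 1)) ⇒ x = min(1, 1 − 0.471 + 0.557) = min(1, 1.086) = 1.000
(y ⇒ ¬¬y) ⇒ ((((x ⇒ z) ∧ (z ⇒ x)) ∧ (y ∧ 1)) ⇒ x) = min(1, 1 − 1.000 + 1.000) = min(1, 1.000) = 1.000

1.000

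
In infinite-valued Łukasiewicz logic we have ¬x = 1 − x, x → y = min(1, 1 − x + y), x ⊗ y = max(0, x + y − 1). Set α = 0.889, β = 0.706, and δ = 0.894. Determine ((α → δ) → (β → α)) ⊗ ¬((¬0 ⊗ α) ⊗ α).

α → δ = min(1, 1 − 0.889 + 0.894) = min(1, 1.005) = 1.000
β → α = min(1, 1 − 0.706 + 0.889) = min(1, 1.183) = 1.000
(α → δ) → (β → α) = min(1, 1 − 1.000 + 1.000) = min(1, 1.000) = 1.000
¬0 = 1 − 0.000 = 1.000
¬0 ⊗ α = max(0, 1.000 + 0.889 − 1) = max(0, 0.889) = 0.889
(¬0 ⊗ α) ⊗ α = max(0, 0.889 + 0.889 − 1) = max(0, 0.778) = 0.778
¬((¬0 ⊗ α) ⊗ α) = 1 − 0.778 = 0.222
((α → δ) → (β → α)) ⊗ ¬((¬0 ⊗ α) ⊗ α) = max(0, 1.000 + 0.222 − 1) = max(0, 0.222) = 0.222

0.222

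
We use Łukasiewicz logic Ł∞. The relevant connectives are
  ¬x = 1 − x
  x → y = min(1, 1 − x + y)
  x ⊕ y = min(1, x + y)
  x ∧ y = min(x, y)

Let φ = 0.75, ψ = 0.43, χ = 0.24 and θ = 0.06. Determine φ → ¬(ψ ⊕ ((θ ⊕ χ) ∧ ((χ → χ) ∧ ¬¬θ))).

θ ⊕ χ = min(1, 0.06 + 0.24) = min(1, 0.30) = 0.30
χ → χ = min(1, 1 − 0.24 + 0.24) = min(1, 1.00) = 1.00
¬θ = 1 − 0.06 = 0.94
¬¬θ = 1 − 0.94 = 0.06
(χ → χ) ∧ ¬¬θ = min(1.00, 0.06) = 0.06
(θ ⊕ χ) ∧ ((χ → χ) ∧ ¬¬θ) = min(0.30, 0.06) = 0.06
ψ ⊕ ((θ ⊕ χ) ∧ ((χ → χ) ∧ ¬¬θ)) = min(1, 0.43 + 0.06) = min(1, 0.49) = 0.49
¬(ψ ⊕ ((θ ⊕ χ) ∧ ((χ → χ) ∧ ¬¬θ))) = 1 − 0.49 = 0.51
φ → ¬(ψ ⊕ ((θ ⊕ χ) ∧ ((χ → χ) ∧ ¬¬θ))) = min(1, 1 − 0.75 + 0.51) = min(1, 0.76) = 0.76

0.76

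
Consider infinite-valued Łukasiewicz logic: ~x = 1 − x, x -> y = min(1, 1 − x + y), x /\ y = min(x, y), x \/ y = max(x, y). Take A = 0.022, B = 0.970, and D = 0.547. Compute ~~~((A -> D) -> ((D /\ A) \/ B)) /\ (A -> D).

0.030

A -> D = min(1, 1 − 0.022 + 0.547) = min(1, 1.525) = 1.000
D /\ A = min(0.547, 0.022) = 0.022
(D /\ A) \/ B = max(0.022, 0.970) = 0.970
(A -> D) -> ((D /\ A) \/ B) = min(1, 1 − 1.000 + 0.970) = min(1, 0.970) = 0.970
~((A -> D) -> ((D /\ A) \/ B)) = 1 − 0.970 = 0.030
~~((A -> D) -> ((D /\ A) \/ B)) = 1 − 0.030 = 0.970
~~~((A -> D) -> ((D /\ A) \/ B)) = 1 − 0.970 = 0.030
~~~((A -> D) -> ((D /\ A) \/ B)) /\ (A -> D) = min(0.030, 1.000) = 0.030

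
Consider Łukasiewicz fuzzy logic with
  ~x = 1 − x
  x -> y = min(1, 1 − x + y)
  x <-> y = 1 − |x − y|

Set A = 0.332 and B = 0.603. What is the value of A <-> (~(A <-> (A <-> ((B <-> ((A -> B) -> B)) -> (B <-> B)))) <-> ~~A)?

A -> B = min(1, 1 − 0.332 + 0.603) = min(1, 1.271) = 1.000
(A -> B) -> B = min(1, 1 − 1.000 + 0.603) = min(1, 0.603) = 0.603
B <-> ((A -> B) -> B) = 1 − |0.603 − 0.603| = 1 − 0.000 = 1.000
B <-> B = 1 − |0.603 − 0.603| = 1 − 0.000 = 1.000
(B <-> ((A -> B) -> B)) -> (B <-> B) = min(1, 1 − 1.000 + 1.000) = min(1, 1.000) = 1.000
A <-> ((B <-> ((A -> B) -> B)) -> (B <-> B)) = 1 − |0.332 − 1.000| = 1 − 0.668 = 0.332
A <-> (A <-> ((B <-> ((A -> B) -> B)) -> (B <-> B))) = 1 − |0.332 − 0.332| = 1 − 0.000 = 1.000
~(A <-> (A <-> ((B <-> ((A -> B) -> B)) -> (B <-> B)))) = 1 − 1.000 = 0.000
~A = 1 − 0.332 = 0.668
~~A = 1 − 0.668 = 0.332
~(A <-> (A <-> ((B <-> ((A -> B) -> B)) -> (B <-> B)))) <-> ~~A = 1 − |0.000 − 0.332| = 1 − 0.332 = 0.668
A <-> (~(A <-> (A <-> ((B <-> ((A -> B) -> B)) -> (B <-> B)))) <-> ~~A) = 1 − |0.332 − 0.668| = 1 − 0.336 = 0.664

0.664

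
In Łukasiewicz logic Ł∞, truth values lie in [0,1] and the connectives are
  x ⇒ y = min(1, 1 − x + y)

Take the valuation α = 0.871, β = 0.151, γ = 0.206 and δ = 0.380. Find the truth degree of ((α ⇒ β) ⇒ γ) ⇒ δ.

0.454

α ⇒ β = min(1, 1 − 0.871 + 0.151) = min(1, 0.280) = 0.280
(α ⇒ β) ⇒ γ = min(1, 1 − 0.280 + 0.206) = min(1, 0.926) = 0.926
((α ⇒ β) ⇒ γ) ⇒ δ = min(1, 1 − 0.926 + 0.380) = min(1, 0.454) = 0.454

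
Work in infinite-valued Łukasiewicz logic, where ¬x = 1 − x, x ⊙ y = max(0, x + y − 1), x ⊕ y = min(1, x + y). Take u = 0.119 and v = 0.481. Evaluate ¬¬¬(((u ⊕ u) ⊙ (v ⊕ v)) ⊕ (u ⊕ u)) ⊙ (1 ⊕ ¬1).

0.562

u ⊕ u = min(1, 0.119 + 0.119) = min(1, 0.238) = 0.238
v ⊕ v = min(1, 0.481 + 0.481) = min(1, 0.962) = 0.962
(u ⊕ u) ⊙ (v ⊕ v) = max(0, 0.238 + 0.962 − 1) = max(0, 0.200) = 0.200
((u ⊕ u) ⊙ (v ⊕ v)) ⊕ (u ⊕ u) = min(1, 0.200 + 0.238) = min(1, 0.438) = 0.438
¬(((u ⊕ u) ⊙ (v ⊕ v)) ⊕ (u ⊕ u)) = 1 − 0.438 = 0.562
¬¬(((u ⊕ u) ⊙ (v ⊕ v)) ⊕ (u ⊕ u)) = 1 − 0.562 = 0.438
¬¬¬(((u ⊕ u) ⊙ (v ⊕ v)) ⊕ (u ⊕ u)) = 1 − 0.438 = 0.562
¬1 = 1 − 1.000 = 0.000
1 ⊕ ¬1 = min(1, 1.000 + 0.000) = min(1, 1.000) = 1.000
¬¬¬(((u ⊕ u) ⊙ (v ⊕ v)) ⊕ (u ⊕ u)) ⊙ (1 ⊕ ¬1) = max(0, 0.562 + 1.000 − 1) = max(0, 0.562) = 0.562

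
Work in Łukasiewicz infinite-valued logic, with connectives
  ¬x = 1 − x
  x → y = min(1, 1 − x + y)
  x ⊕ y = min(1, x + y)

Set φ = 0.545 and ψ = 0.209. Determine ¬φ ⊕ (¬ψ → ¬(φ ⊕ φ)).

¬φ = 1 − 0.545 = 0.455
¬ψ = 1 − 0.209 = 0.791
φ ⊕ φ = min(1, 0.545 + 0.545) = min(1, 1.090) = 1.000
¬(φ ⊕ φ) = 1 − 1.000 = 0.000
¬ψ → ¬(φ ⊕ φ) = min(1, 1 − 0.791 + 0.000) = min(1, 0.209) = 0.209
¬φ ⊕ (¬ψ → ¬(φ ⊕ φ)) = min(1, 0.455 + 0.209) = min(1, 0.664) = 0.664

0.664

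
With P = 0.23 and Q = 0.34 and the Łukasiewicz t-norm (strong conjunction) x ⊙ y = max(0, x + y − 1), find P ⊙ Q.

P ⊙ Q = max(0, 0.23 + 0.34 − 1) = max(0, -0.43) = 0.00
For comparison, the Gödel (minimum) t-norm min(x, y) would give 0.23.

0.00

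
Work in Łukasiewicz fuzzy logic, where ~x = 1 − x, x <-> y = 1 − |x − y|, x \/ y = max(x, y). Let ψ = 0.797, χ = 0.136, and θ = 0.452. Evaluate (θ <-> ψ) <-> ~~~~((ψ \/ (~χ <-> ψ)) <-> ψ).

θ <-> ψ = 1 − |0.452 − 0.797| = 1 − 0.345 = 0.655
~χ = 1 − 0.136 = 0.864
~χ <-> ψ = 1 − |0.864 − 0.797| = 1 − 0.067 = 0.933
ψ \/ (~χ <-> ψ) = max(0.797, 0.933) = 0.933
(ψ \/ (~χ <-> ψ)) <-> ψ = 1 − |0.933 − 0.797| = 1 − 0.136 = 0.864
~((ψ \/ (~χ <-> ψ)) <-> ψ) = 1 − 0.864 = 0.136
~~((ψ \/ (~χ <-> ψ)) <-> ψ) = 1 − 0.136 = 0.864
~~~((ψ \/ (~χ <-> ψ)) <-> ψ) = 1 − 0.864 = 0.136
~~~~((ψ \/ (~χ <-> ψ)) <-> ψ) = 1 − 0.136 = 0.864
(θ <-> ψ) <-> ~~~~((ψ \/ (~χ <-> ψ)) <-> ψ) = 1 − |0.655 − 0.864| = 1 − 0.209 = 0.791

0.791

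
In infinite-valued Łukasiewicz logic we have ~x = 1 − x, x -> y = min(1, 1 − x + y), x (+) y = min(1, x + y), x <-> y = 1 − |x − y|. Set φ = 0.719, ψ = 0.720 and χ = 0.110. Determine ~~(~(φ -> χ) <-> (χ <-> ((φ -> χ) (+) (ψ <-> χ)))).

φ -> χ = min(1, 1 − 0.719 + 0.110) = min(1, 0.391) = 0.391
~(φ -> χ) = 1 − 0.391 = 0.609
ψ <-> χ = 1 − |0.720 − 0.110| = 1 − 0.610 = 0.390
(φ -> χ) (+) (ψ <-> χ) = min(1, 0.391 + 0.390) = min(1, 0.781) = 0.781
χ <-> ((φ -> χ) (+) (ψ <-> χ)) = 1 − |0.110 − 0.781| = 1 − 0.671 = 0.329
~(φ -> χ) <-> (χ <-> ((φ -> χ) (+) (ψ <-> χ))) = 1 − |0.609 − 0.329| = 1 − 0.280 = 0.720
~(~(φ -> χ) <-> (χ <-> ((φ -> χ) (+) (ψ <-> χ)))) = 1 − 0.720 = 0.280
~~(~(φ -> χ) <-> (χ <-> ((φ -> χ) (+) (ψ <-> χ)))) = 1 − 0.280 = 0.720

0.720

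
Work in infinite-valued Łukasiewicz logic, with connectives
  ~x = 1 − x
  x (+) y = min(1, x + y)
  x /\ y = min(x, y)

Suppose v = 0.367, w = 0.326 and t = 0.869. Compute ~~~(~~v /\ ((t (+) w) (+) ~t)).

0.633

~v = 1 − 0.367 = 0.633
~~v = 1 − 0.633 = 0.367
t (+) w = min(1, 0.869 + 0.326) = min(1, 1.195) = 1.000
~t = 1 − 0.869 = 0.131
(t (+) w) (+) ~t = min(1, 1.000 + 0.131) = min(1, 1.131) = 1.000
~~v /\ ((t (+) w) (+) ~t) = min(0.367, 1.000) = 0.367
~(~~v /\ ((t (+) w) (+) ~t)) = 1 − 0.367 = 0.633
~~(~~v /\ ((t (+) w) (+) ~t)) = 1 − 0.633 = 0.367
~~~(~~v /\ ((t (+) w) (+) ~t)) = 1 − 0.367 = 0.633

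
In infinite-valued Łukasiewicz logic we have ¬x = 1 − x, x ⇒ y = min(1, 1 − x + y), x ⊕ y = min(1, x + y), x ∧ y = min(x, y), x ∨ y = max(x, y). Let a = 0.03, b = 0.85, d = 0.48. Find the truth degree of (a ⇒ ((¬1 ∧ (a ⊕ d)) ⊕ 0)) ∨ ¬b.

¬1 = 1 − 1.00 = 0.00
a ⊕ d = min(1, 0.03 + 0.48) = min(1, 0.51) = 0.51
¬1 ∧ (a ⊕ d) = min(0.00, 0.51) = 0.00
(¬1 ∧ (a ⊕ d)) ⊕ 0 = min(1, 0.00 + 0.00) = min(1, 0.00) = 0.00
a ⇒ ((¬1 ∧ (a ⊕ d)) ⊕ 0) = min(1, 1 − 0.03 + 0.00) = min(1, 0.97) = 0.97
¬b = 1 − 0.85 = 0.15
(a ⇒ ((¬1 ∧ (a ⊕ d)) ⊕ 0)) ∨ ¬b = max(0.97, 0.15) = 0.97

0.97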